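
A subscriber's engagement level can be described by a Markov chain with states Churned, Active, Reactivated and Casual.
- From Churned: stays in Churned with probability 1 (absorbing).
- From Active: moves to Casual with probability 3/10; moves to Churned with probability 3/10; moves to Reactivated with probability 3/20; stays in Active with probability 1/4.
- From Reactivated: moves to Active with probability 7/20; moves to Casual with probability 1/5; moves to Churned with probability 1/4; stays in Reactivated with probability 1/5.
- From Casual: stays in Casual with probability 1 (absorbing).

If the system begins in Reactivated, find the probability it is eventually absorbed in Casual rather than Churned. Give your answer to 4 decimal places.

Let h(s) be the probability of absorption at Casual starting from transient state s. Then h(Casual) = 1 and h(Churned) = 0. By first-step analysis:
h(Active) = 0.3·0 + 0.25·h(Active) + 0.15·h(Reactivated) + 0.3·1
h(Reactivated) = 0.25·0 + 0.35·h(Active) + 0.2·h(Reactivated) + 0.2·1
Solving: h(Active) = 0.4932, h(Reactivated) = 0.4658.
Starting from Reactivated, the probability is 0.4658.

0.4658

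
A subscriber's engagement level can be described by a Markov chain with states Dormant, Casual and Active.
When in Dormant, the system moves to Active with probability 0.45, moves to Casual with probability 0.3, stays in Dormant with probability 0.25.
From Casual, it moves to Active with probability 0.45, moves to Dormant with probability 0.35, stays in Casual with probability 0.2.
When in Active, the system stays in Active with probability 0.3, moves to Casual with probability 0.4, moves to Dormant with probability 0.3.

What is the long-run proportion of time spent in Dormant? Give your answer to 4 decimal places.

0.3004

Let the stationary distribution be π with π = πP and π_1 + π_2 + π_3 = 1.
π_1 = 0.25·π_1 + 0.35·π_2 + 0.3·π_3
π_2 = 0.3·π_1 + 0.2·π_2 + 0.4·π_3
Solving with the normalization constraint gives π = (0.3004, 0.3083, 0.3913).
So the stationary probability of Dormant is 0.3004.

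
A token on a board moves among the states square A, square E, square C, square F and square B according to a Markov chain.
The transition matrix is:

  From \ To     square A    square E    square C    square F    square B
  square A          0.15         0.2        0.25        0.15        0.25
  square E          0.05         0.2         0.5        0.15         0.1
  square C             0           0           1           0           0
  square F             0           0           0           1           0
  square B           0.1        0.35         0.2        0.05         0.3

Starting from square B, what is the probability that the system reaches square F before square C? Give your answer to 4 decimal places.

Let h(s) be the probability of absorption at square F starting from transient state s. Then h(square F) = 1 and h(square C) = 0. By first-step analysis:
h(square A) = 0.15·h(square A) + 0.2·h(square E) + 0.25·0 + 0.15·1 + 0.25·h(square B)
h(square E) = 0.05·h(square A) + 0.2·h(square E) + 0.5·0 + 0.15·1 + 0.1·h(square B)
h(square B) = 0.1·h(square A) + 0.35·h(square E) + 0.2·0 + 0.05·1 + 0.3·h(square B)
Solving: h(square A) = 0.3000, h(square E) = 0.2352, h(square B) = 0.2319.
Starting from square B, the probability is 0.2319.

0.2319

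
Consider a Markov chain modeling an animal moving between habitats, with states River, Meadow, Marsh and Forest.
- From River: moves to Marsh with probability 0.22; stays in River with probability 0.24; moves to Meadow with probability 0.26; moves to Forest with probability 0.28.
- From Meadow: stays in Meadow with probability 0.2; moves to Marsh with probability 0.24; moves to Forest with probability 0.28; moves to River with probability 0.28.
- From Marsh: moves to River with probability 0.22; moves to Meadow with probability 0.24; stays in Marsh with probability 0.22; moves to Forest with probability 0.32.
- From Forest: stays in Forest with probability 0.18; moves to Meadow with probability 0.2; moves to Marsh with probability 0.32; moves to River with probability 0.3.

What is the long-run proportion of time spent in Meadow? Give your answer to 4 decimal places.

0.2256

Let the stationary distribution be π with π = πP and π_1 + π_2 + π_3 + π_4 = 1.
π_1 = 0.24·π_1 + 0.28·π_2 + 0.22·π_3 + 0.3·π_4
π_2 = 0.26·π_1 + 0.2·π_2 + 0.24·π_3 + 0.2·π_4
π_3 = 0.22·π_1 + 0.24·π_2 + 0.22·π_3 + 0.32·π_4
Solving with the normalization constraint gives π = (0.2598, 0.2256, 0.2509, 0.2637).
So the stationary probability of Meadow is 0.2256.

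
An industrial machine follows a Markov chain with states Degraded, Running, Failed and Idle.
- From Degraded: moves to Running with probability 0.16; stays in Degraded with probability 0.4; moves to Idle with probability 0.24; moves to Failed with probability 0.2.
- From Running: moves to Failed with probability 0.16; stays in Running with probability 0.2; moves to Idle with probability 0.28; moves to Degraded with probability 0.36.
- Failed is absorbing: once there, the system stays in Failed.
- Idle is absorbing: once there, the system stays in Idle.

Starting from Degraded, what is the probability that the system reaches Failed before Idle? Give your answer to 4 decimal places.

0.4394

Let h(s) be the probability of absorption at Failed starting from transient state s. Then h(Failed) = 1 and h(Idle) = 0. By first-step analysis:
h(Degraded) = 0.4·h(Degraded) + 0.16·h(Running) + 0.2·1 + 0.24·0
h(Running) = 0.36·h(Degraded) + 0.2·h(Running) + 0.16·1 + 0.28·0
Solving: h(Degraded) = 0.4394, h(Running) = 0.3977.
Starting from Degraded, the probability is 0.4394.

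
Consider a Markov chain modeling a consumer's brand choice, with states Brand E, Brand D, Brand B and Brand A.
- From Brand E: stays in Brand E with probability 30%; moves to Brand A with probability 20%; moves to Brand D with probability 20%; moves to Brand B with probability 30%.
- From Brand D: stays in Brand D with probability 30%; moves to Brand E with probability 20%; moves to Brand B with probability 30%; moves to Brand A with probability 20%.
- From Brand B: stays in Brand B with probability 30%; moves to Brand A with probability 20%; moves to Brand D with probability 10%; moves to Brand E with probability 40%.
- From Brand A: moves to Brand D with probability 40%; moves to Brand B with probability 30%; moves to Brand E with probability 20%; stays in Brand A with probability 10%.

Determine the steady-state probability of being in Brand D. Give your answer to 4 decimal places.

Let the stationary distribution be π with π = πP and π_1 + π_2 + π_3 + π_4 = 1.
π_1 = 0.3·π_1 + 0.2·π_2 + 0.4·π_3 + 0.2·π_4
π_2 = 0.2·π_1 + 0.3·π_2 + 0.1·π_3 + 0.4·π_4
π_3 = 0.3·π_1 + 0.3·π_2 + 0.3·π_3 + 0.3·π_4
Solving with the normalization constraint gives π = (0.2889, 0.2293, 0.3000, 0.1818).
So the stationary probability of Brand D is 0.2293.

0.2293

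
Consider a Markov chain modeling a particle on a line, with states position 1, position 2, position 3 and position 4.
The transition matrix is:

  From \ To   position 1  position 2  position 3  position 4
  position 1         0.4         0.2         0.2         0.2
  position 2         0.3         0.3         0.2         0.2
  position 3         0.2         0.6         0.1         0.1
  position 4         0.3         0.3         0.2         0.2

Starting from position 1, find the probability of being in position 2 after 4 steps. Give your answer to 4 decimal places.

0.3232

Propagate the distribution vector 4 steps from position 1.
After 0 steps: (1.0000, 0.0000, 0.0000, 0.0000)
After 1 step: (0.4000, 0.2000, 0.2000, 0.2000)
After 2 steps: (0.3200, 0.3200, 0.1800, 0.1800)
After 3 steps: (0.3140, 0.3220, 0.1820, 0.1820)
After 4 steps: (0.3132, 0.3232, 0.1818, 0.1818)
P(in position 2 after 4 steps) = 0.3232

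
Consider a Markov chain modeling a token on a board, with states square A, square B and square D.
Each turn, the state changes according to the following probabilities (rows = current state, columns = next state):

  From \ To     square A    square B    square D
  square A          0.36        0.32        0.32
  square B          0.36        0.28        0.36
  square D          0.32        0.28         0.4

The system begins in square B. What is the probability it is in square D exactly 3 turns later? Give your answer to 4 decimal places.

0.3606

Propagate the distribution vector 3 turns from square B.
After 0 turns: (0.0000, 1.0000, 0.0000)
After 1 turn: (0.3600, 0.2800, 0.3600)
After 2 turns: (0.3456, 0.2944, 0.3600)
After 3 turns: (0.3456, 0.2938, 0.3606)
P(in square D after 3 turns) = 0.3606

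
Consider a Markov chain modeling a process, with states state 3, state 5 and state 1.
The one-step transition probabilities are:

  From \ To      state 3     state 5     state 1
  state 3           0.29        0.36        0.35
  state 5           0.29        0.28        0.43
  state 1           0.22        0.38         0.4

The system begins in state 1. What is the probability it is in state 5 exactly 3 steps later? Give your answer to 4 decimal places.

Propagate the distribution vector 3 steps from state 1.
After 0 steps: (0.0000, 0.0000, 1.0000)
After 1 step: (0.2200, 0.3800, 0.4000)
After 2 steps: (0.2620, 0.3376, 0.4004)
After 3 steps: (0.2620, 0.3410, 0.3970)
P(in state 5 after 3 steps) = 0.3410

0.3410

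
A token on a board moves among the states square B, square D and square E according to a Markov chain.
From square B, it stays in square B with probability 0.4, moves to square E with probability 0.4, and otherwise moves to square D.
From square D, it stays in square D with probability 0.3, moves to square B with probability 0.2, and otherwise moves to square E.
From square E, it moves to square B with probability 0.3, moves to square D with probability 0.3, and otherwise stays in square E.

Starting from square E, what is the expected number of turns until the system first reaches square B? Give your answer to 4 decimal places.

3.7037

Let t(s) be the expected number of turns to first reach square B from state s, with t(square B) = 0. Conditioning on the first turn:
t(square D) = 1 + 0.3·t(square D) + 0.5·t(square E)
t(square E) = 1 + 0.3·t(square D) + 0.4·t(square E)
Solving: t(square D) = 4.0741, t(square E) = 3.7037.
Expected turns from square E to square B: 3.7037.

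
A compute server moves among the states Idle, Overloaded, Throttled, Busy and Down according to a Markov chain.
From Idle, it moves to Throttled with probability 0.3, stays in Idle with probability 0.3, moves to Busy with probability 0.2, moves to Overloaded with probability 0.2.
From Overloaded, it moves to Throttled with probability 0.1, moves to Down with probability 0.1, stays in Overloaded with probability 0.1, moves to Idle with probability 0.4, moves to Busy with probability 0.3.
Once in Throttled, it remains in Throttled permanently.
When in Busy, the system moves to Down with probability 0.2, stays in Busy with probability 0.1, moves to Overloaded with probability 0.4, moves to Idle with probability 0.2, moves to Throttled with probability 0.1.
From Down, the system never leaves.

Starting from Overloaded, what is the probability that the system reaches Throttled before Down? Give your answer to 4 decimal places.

0.6465

Let h(s) be the probability of absorption at Throttled starting from transient state s. Then h(Throttled) = 1 and h(Down) = 0. By first-step analysis:
h(Idle) = 0.3·h(Idle) + 0.2·h(Overloaded) + 0.3·1 + 0.2·h(Busy)
h(Overloaded) = 0.4·h(Idle) + 0.1·h(Overloaded) + 0.1·1 + 0.3·h(Busy) + 0.1·0
h(Busy) = 0.2·h(Idle) + 0.4·h(Overloaded) + 0.1·1 + 0.1·h(Busy) + 0.2·0
Solving: h(Idle) = 0.7764, h(Overloaded) = 0.6465, h(Busy) = 0.5710.
Starting from Overloaded, the probability is 0.6465.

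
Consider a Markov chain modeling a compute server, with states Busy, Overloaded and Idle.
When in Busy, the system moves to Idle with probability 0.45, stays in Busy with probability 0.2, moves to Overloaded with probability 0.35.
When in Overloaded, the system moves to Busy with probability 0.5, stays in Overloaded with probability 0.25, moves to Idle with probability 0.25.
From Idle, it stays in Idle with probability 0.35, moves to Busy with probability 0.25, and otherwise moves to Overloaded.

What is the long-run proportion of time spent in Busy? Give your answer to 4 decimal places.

0.3176

Let the stationary distribution be π with π = πP and π_1 + π_2 + π_3 = 1.
π_1 = 0.2·π_1 + 0.5·π_2 + 0.25·π_3
π_2 = 0.35·π_1 + 0.25·π_2 + 0.4·π_3
Solving with the normalization constraint gives π = (0.3176, 0.3340, 0.3484).
So the stationary probability of Busy is 0.3176.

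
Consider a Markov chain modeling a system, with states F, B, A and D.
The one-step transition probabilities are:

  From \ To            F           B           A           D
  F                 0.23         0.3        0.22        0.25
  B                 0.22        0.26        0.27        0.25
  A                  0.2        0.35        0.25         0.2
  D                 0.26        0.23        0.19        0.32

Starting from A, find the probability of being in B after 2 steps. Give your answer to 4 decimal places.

0.2845

Propagate the distribution vector 2 steps from A.
After 0 steps: (0.0000, 0.0000, 1.0000, 0.0000)
After 1 step: (0.2000, 0.3500, 0.2500, 0.2000)
After 2 steps: (0.2250, 0.2845, 0.2390, 0.2515)
P(in B after 2 steps) = 0.2845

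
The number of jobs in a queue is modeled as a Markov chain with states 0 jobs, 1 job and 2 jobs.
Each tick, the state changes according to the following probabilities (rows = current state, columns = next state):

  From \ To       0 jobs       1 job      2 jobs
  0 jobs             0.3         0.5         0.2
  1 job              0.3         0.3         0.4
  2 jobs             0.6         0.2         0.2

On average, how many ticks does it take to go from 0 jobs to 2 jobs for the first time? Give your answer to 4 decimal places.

Let t(s) be the expected number of ticks to first reach 2 jobs from state s, with t(2 jobs) = 0. Conditioning on the first tick:
t(0 jobs) = 1 + 0.3·t(0 jobs) + 0.5·t(1 job)
t(1 job) = 1 + 0.3·t(0 jobs) + 0.3·t(1 job)
Solving: t(0 jobs) = 3.5294, t(1 job) = 2.9412.
Expected ticks from 0 jobs to 2 jobs: 3.5294.

3.5294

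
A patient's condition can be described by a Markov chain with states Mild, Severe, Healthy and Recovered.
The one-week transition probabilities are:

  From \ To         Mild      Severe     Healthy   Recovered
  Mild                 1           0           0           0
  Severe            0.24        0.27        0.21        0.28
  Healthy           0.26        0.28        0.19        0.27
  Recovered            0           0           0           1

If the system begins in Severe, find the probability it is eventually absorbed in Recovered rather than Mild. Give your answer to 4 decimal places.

Let h(s) be the probability of absorption at Recovered starting from transient state s. Then h(Recovered) = 1 and h(Mild) = 0. By first-step analysis:
h(Severe) = 0.24·0 + 0.27·h(Severe) + 0.21·h(Healthy) + 0.28·1
h(Healthy) = 0.26·0 + 0.28·h(Severe) + 0.19·h(Healthy) + 0.27·1
Solving: h(Severe) = 0.5324, h(Healthy) = 0.5174.
Starting from Severe, the probability is 0.5324.

0.5324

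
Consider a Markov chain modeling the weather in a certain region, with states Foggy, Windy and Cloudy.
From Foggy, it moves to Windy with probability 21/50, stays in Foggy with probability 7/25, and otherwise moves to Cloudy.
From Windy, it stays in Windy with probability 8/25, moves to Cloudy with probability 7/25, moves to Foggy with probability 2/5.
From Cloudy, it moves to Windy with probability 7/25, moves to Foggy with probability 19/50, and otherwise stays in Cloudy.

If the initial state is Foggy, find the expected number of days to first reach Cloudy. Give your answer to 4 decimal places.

3.4204

Let t(s) be the expected number of days to first reach Cloudy from state s, with t(Cloudy) = 0. Conditioning on the first day:
t(Foggy) = 1 + 0.28·t(Foggy) + 0.42·t(Windy)
t(Windy) = 1 + 0.4·t(Foggy) + 0.32·t(Windy)
Solving: t(Foggy) = 3.4204, t(Windy) = 3.4826.
Expected days from Foggy to Cloudy: 3.4204.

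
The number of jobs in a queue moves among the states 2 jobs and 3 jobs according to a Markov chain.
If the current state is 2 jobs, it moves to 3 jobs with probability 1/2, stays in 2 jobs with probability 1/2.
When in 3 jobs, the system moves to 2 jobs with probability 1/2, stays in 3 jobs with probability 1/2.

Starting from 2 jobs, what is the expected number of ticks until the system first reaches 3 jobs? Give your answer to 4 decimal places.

Let t(s) be the expected number of ticks to first reach 3 jobs from state s, with t(3 jobs) = 0. Conditioning on the first tick:
t(2 jobs) = 1 + 0.5·t(2 jobs)
Solving: t(2 jobs) = 2.0000.
Expected ticks from 2 jobs to 3 jobs: 2.0000.

2.0000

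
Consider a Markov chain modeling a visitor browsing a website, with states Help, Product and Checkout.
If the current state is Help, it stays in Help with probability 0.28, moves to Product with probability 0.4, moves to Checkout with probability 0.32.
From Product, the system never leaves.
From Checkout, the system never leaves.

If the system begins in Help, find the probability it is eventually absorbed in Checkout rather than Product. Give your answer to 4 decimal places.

Let h(s) be the probability of absorption at Checkout starting from transient state s. Then h(Checkout) = 1 and h(Product) = 0. By first-step analysis:
h(Help) = 0.28·h(Help) + 0.4·0 + 0.32·1
Solving: h(Help) = 0.4444.
Starting from Help, the probability is 0.4444.

0.4444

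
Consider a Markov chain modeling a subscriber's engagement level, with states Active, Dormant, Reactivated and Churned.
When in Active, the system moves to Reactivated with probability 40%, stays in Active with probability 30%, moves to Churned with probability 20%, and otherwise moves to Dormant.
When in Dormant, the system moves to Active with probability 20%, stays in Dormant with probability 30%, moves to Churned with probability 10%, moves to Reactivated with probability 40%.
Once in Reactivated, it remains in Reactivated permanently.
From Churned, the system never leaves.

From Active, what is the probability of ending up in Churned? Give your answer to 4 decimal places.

Let h(s) be the probability of absorption at Churned starting from transient state s. Then h(Churned) = 1 and h(Reactivated) = 0. By first-step analysis:
h(Active) = 0.3·h(Active) + 0.1·h(Dormant) + 0.4·0 + 0.2·1
h(Dormant) = 0.2·h(Active) + 0.3·h(Dormant) + 0.4·0 + 0.1·1
Solving: h(Active) = 0.3191, h(Dormant) = 0.2340.
Starting from Active, the probability is 0.3191.

0.3191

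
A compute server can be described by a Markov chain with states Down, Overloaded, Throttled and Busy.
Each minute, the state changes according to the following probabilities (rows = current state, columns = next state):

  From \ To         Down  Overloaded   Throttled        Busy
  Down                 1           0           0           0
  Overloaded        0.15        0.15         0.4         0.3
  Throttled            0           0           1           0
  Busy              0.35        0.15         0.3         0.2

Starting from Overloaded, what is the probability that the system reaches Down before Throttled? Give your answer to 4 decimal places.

0.3543

Let h(s) be the probability of absorption at Down starting from transient state s. Then h(Down) = 1 and h(Throttled) = 0. By first-step analysis:
h(Overloaded) = 0.15·1 + 0.15·h(Overloaded) + 0.4·0 + 0.3·h(Busy)
h(Busy) = 0.35·1 + 0.15·h(Overloaded) + 0.3·0 + 0.2·h(Busy)
Solving: h(Overloaded) = 0.3543, h(Busy) = 0.5039.
Starting from Overloaded, the probability is 0.3543.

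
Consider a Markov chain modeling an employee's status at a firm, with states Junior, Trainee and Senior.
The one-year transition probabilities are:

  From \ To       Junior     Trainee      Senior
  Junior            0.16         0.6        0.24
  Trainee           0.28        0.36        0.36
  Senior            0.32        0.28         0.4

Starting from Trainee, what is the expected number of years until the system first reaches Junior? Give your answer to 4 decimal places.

Let t(s) be the expected number of years to first reach Junior from state s, with t(Junior) = 0. Conditioning on the first year:
t(Trainee) = 1 + 0.36·t(Trainee) + 0.36·t(Senior)
t(Senior) = 1 + 0.28·t(Trainee) + 0.4·t(Senior)
Solving: t(Trainee) = 3.3898, t(Senior) = 3.2486.
Expected years from Trainee to Junior: 3.3898.

3.3898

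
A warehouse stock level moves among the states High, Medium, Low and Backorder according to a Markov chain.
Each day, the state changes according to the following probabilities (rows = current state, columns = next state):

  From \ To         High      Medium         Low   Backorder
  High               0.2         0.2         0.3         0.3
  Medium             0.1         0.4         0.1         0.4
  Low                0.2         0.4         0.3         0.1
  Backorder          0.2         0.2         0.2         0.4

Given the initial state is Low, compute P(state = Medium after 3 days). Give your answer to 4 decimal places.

0.3100

Propagate the distribution vector 3 days from Low.
After 0 days: (0.0000, 0.0000, 1.0000, 0.0000)
After 1 day: (0.2000, 0.4000, 0.3000, 0.1000)
After 2 days: (0.1600, 0.3400, 0.2100, 0.2900)
After 3 days: (0.1660, 0.3100, 0.2030, 0.3210)
P(in Medium after 3 days) = 0.3100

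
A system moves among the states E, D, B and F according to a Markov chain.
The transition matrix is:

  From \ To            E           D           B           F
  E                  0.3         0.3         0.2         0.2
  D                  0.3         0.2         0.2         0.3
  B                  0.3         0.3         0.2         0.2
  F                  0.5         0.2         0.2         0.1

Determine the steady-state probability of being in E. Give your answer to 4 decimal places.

Let the stationary distribution be π with π = πP and π_1 + π_2 + π_3 + π_4 = 1.
π_1 = 0.3·π_1 + 0.3·π_2 + 0.3·π_3 + 0.5·π_4
π_2 = 0.3·π_1 + 0.2·π_2 + 0.3·π_3 + 0.2·π_4
π_3 = 0.2·π_1 + 0.2·π_2 + 0.2·π_3 + 0.2·π_4
Solving with the normalization constraint gives π = (0.3410, 0.2541, 0.2000, 0.2049).
So the stationary probability of E is 0.3410.

0.3410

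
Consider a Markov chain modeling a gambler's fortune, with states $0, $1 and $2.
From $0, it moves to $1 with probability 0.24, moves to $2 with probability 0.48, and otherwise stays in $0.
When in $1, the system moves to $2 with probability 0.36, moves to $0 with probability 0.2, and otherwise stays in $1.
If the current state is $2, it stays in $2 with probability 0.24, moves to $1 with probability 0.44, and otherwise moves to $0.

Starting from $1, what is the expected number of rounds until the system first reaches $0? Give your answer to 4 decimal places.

Let t(s) be the expected number of rounds to first reach $0 from state s, with t($0) = 0. Conditioning on the first round:
t($1) = 1 + 0.44·t($1) + 0.36·t($2)
t($2) = 1 + 0.44·t($1) + 0.24·t($2)
Solving: t($1) = 4.1916, t($2) = 3.7425.
Expected rounds from $1 to $0: 4.1916.

4.1916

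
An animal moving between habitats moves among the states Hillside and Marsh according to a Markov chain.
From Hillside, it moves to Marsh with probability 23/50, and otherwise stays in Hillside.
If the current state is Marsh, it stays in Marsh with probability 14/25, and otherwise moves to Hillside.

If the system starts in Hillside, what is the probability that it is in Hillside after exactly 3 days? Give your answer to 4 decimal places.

Propagate the distribution vector 3 days from Hillside.
After 0 days: (1.0000, 0.0000)
After 1 day: (0.5400, 0.4600)
After 2 days: (0.4940, 0.5060)
After 3 days: (0.4894, 0.5106)
P(in Hillside after 3 days) = 0.4894

0.4894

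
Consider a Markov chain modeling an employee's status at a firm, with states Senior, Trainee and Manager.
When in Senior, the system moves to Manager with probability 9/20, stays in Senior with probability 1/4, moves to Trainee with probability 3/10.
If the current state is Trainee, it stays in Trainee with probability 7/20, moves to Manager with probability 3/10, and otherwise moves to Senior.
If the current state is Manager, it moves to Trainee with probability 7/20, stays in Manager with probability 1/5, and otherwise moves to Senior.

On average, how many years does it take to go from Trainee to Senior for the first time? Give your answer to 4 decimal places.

Let t(s) be the expected number of years to first reach Senior from state s, with t(Senior) = 0. Conditioning on the first year:
t(Trainee) = 1 + 0.35·t(Trainee) + 0.3·t(Manager)
t(Manager) = 1 + 0.35·t(Trainee) + 0.2·t(Manager)
Solving: t(Trainee) = 2.6506, t(Manager) = 2.4096.
Expected years from Trainee to Senior: 2.6506.

2.6506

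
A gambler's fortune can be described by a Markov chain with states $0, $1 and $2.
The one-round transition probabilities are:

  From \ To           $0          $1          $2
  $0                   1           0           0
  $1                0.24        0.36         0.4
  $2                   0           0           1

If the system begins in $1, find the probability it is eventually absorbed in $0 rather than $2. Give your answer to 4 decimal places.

Let h(s) be the probability of absorption at $0 starting from transient state s. Then h($0) = 1 and h($2) = 0. By first-step analysis:
h($1) = 0.24·1 + 0.36·h($1) + 0.4·0
Solving: h($1) = 0.3750.
Starting from $1, the probability is 0.3750.

0.3750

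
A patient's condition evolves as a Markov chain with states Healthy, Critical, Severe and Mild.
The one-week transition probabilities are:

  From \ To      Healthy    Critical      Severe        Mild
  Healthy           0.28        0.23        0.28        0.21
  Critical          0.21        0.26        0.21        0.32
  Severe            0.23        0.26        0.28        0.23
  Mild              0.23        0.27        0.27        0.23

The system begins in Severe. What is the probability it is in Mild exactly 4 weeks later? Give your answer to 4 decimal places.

Propagate the distribution vector 4 weeks from Severe.
After 0 weeks: (0.0000, 0.0000, 1.0000, 0.0000)
After 1 week: (0.2300, 0.2600, 0.2800, 0.2300)
After 2 weeks: (0.2363, 0.2554, 0.2595, 0.2488)
After 3 weeks: (0.2367, 0.2554, 0.2596, 0.2483)
After 4 weeks: (0.2367, 0.2554, 0.2596, 0.2483)
P(in Mild after 4 weeks) = 0.2483

0.2483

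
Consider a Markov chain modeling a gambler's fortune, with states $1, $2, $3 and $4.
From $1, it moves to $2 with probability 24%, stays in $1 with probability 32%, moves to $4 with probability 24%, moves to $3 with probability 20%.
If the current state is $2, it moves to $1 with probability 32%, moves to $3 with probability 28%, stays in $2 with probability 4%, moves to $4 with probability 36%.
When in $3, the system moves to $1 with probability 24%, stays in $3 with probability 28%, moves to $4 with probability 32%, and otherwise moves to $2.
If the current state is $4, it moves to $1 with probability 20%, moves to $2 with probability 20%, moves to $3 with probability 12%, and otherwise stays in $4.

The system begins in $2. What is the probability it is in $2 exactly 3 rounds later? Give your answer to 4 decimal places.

Propagate the distribution vector 3 rounds from $2.
After 0 rounds: (0.0000, 1.0000, 0.0000, 0.0000)
After 1 round: (0.3200, 0.0400, 0.2800, 0.3600)
After 2 rounds: (0.2544, 0.1952, 0.1968, 0.3536)
After 3 rounds: (0.2618, 0.1711, 0.2031, 0.3640)
P(in $2 after 3 rounds) = 0.1711

0.1711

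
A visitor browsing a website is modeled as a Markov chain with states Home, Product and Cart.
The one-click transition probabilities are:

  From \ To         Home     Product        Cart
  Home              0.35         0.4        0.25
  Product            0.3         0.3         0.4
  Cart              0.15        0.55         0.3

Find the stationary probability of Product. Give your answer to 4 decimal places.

0.4083

Let the stationary distribution be π with π = πP and π_1 + π_2 + π_3 = 1.
π_1 = 0.35·π_1 + 0.3·π_2 + 0.15·π_3
π_2 = 0.4·π_1 + 0.3·π_2 + 0.55·π_3
Solving with the normalization constraint gives π = (0.2641, 0.4083, 0.3276).
So the stationary probability of Product is 0.4083.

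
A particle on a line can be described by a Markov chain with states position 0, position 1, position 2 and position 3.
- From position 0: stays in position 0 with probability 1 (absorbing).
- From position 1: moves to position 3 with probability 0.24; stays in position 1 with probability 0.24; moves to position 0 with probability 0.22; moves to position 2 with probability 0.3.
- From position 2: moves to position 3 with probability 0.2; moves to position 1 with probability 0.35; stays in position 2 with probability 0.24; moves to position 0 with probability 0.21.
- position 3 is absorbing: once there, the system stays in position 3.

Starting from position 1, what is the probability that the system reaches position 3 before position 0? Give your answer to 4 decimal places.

0.5129

Let h(s) be the probability of absorption at position 3 starting from transient state s. Then h(position 3) = 1 and h(position 0) = 0. By first-step analysis:
h(position 1) = 0.22·0 + 0.24·h(position 1) + 0.3·h(position 2) + 0.24·1
h(position 2) = 0.21·0 + 0.35·h(position 1) + 0.24·h(position 2) + 0.2·1
Solving: h(position 1) = 0.5129, h(position 2) = 0.4994.
Starting from position 1, the probability is 0.5129.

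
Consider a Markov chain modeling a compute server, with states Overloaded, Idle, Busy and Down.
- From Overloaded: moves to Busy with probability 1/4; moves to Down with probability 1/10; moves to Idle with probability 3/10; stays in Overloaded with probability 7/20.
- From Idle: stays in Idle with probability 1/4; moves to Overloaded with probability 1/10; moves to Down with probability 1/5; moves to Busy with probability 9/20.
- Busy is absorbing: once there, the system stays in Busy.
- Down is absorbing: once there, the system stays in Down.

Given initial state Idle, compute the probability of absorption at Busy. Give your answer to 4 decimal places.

Let h(s) be the probability of absorption at Busy starting from transient state s. Then h(Busy) = 1 and h(Down) = 0. By first-step analysis:
h(Overloaded) = 0.35·h(Overloaded) + 0.3·h(Idle) + 0.25·1 + 0.1·0
h(Idle) = 0.1·h(Overloaded) + 0.25·h(Idle) + 0.45·1 + 0.2·0
Solving: h(Overloaded) = 0.7049, h(Idle) = 0.6940.
Starting from Idle, the probability is 0.6940.

0.6940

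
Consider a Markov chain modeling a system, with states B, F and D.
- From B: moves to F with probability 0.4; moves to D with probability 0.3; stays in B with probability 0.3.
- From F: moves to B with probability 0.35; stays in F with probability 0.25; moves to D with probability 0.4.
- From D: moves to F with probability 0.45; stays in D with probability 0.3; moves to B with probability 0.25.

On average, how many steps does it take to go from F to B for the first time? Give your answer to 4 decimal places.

Let t(s) be the expected number of steps to first reach B from state s, with t(B) = 0. Conditioning on the first step:
t(F) = 1 + 0.25·t(F) + 0.4·t(D)
t(D) = 1 + 0.45·t(F) + 0.3·t(D)
Solving: t(F) = 3.1884, t(D) = 3.4783.
Expected steps from F to B: 3.1884.

3.1884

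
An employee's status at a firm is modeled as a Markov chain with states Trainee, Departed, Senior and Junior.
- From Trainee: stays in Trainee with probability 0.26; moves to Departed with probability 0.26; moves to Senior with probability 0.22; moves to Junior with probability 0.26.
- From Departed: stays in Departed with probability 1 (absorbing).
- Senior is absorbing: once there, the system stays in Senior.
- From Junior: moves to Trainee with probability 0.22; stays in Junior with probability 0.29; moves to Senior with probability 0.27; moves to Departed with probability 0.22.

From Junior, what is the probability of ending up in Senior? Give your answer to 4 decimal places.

0.5301

Let h(s) be the probability of absorption at Senior starting from transient state s. Then h(Senior) = 1 and h(Departed) = 0. By first-step analysis:
h(Trainee) = 0.26·h(Trainee) + 0.26·0 + 0.22·1 + 0.26·h(Junior)
h(Junior) = 0.22·h(Trainee) + 0.22·0 + 0.27·1 + 0.29·h(Junior)
Solving: h(Trainee) = 0.4836, h(Junior) = 0.5301.
Starting from Junior, the probability is 0.5301.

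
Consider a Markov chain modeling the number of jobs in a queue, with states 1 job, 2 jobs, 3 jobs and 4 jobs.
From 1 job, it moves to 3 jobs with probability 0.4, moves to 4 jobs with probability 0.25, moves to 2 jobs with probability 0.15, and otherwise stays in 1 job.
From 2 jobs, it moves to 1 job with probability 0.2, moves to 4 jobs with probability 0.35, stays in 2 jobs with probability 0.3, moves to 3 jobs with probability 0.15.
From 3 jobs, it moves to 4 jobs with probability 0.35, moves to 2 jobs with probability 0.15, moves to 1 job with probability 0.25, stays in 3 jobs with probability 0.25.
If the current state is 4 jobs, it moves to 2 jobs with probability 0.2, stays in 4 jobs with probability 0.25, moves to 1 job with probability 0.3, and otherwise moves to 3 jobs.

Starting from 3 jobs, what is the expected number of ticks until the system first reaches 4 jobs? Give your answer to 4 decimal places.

3.0578

Let t(s) be the expected number of ticks to first reach 4 jobs from state s, with t(4 jobs) = 0. Conditioning on the first tick:
t(1 job) = 1 + 0.2·t(1 job) + 0.15·t(2 jobs) + 0.4·t(3 jobs)
t(2 jobs) = 1 + 0.2·t(1 job) + 0.3·t(2 jobs) + 0.15·t(3 jobs)
t(3 jobs) = 1 + 0.25·t(1 job) + 0.15·t(2 jobs) + 0.25·t(3 jobs)
Solving: t(1 job) = 3.3490, t(2 jobs) = 3.0407, t(3 jobs) = 3.0578.
Expected ticks from 3 jobs to 4 jobs: 3.0578.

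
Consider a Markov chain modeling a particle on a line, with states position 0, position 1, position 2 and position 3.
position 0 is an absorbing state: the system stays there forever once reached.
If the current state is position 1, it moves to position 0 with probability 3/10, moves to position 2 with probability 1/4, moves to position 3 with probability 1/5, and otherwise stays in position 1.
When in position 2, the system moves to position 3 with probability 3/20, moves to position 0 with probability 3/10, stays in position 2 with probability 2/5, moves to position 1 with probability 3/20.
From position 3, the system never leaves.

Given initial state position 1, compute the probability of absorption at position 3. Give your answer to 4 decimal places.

Let h(s) be the probability of absorption at position 3 starting from transient state s. Then h(position 3) = 1 and h(position 0) = 0. By first-step analysis:
h(position 1) = 0.3·0 + 0.25·h(position 1) + 0.25·h(position 2) + 0.2·1
h(position 2) = 0.3·0 + 0.15·h(position 1) + 0.4·h(position 2) + 0.15·1
Solving: h(position 1) = 0.3818, h(position 2) = 0.3455.
Starting from position 1, the probability is 0.3818.

0.3818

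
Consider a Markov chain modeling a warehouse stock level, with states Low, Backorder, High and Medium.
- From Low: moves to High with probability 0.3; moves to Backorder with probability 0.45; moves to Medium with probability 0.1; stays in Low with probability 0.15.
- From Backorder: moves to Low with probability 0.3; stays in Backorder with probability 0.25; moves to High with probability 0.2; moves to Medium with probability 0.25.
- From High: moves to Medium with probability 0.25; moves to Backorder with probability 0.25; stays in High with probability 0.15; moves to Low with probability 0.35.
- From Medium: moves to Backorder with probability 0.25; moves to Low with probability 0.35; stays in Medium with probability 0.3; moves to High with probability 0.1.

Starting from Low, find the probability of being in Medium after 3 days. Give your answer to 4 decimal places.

Propagate the distribution vector 3 days from Low.
After 0 days: (1.0000, 0.0000, 0.0000, 0.0000)
After 1 day: (0.1500, 0.4500, 0.3000, 0.1000)
After 2 days: (0.2975, 0.2800, 0.1900, 0.2325)
After 3 days: (0.2765, 0.3095, 0.1970, 0.2170)
P(in Medium after 3 days) = 0.2170

0.2170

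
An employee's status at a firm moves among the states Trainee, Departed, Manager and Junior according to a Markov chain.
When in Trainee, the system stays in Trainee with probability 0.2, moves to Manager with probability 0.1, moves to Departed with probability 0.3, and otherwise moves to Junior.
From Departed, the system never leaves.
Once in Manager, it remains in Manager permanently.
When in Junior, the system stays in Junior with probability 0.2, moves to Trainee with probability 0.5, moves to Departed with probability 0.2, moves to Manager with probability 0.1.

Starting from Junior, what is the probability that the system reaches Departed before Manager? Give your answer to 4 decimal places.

0.7045

Let h(s) be the probability of absorption at Departed starting from transient state s. Then h(Departed) = 1 and h(Manager) = 0. By first-step analysis:
h(Trainee) = 0.2·h(Trainee) + 0.3·1 + 0.1·0 + 0.4·h(Junior)
h(Junior) = 0.5·h(Trainee) + 0.2·1 + 0.1·0 + 0.2·h(Junior)
Solving: h(Trainee) = 0.7273, h(Junior) = 0.7045.
Starting from Junior, the probability is 0.7045.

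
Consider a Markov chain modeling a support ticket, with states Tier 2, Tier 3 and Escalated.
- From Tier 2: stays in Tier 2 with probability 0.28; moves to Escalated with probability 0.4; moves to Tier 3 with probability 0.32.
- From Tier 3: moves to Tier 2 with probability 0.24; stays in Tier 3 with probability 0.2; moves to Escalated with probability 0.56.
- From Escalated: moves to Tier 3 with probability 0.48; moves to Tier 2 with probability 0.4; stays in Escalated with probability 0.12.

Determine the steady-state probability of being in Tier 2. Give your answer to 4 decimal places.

0.3091

Let the stationary distribution be π with π = πP and π_1 + π_2 + π_3 = 1.
π_1 = 0.28·π_1 + 0.24·π_2 + 0.4·π_3
π_2 = 0.32·π_1 + 0.2·π_2 + 0.48·π_3
Solving with the normalization constraint gives π = (0.3091, 0.3364, 0.3545).
So the stationary probability of Tier 2 is 0.3091.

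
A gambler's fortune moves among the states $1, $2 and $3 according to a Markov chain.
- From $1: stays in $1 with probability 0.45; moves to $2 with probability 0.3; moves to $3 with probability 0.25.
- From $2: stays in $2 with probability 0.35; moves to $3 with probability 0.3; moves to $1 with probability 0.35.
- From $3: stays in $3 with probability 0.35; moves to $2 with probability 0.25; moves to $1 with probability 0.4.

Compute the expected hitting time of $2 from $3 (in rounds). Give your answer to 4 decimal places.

Let t(s) be the expected number of rounds to first reach $2 from state s, with t($2) = 0. Conditioning on the first round:
t($1) = 1 + 0.45·t($1) + 0.25·t($3)
t($3) = 1 + 0.4·t($1) + 0.35·t($3)
Solving: t($1) = 3.4951, t($3) = 3.6893.
Expected rounds from $3 to $2: 3.6893.

3.6893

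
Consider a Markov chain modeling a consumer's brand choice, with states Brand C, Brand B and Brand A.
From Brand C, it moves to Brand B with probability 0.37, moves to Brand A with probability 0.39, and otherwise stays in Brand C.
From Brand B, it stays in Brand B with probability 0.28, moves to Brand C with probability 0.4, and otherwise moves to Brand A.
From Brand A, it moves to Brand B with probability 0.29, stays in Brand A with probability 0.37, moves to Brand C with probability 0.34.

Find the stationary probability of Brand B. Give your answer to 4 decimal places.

Let the stationary distribution be π with π = πP and π_1 + π_2 + π_3 = 1.
π_1 = 0.24·π_1 + 0.4·π_2 + 0.34·π_3
π_2 = 0.37·π_1 + 0.28·π_2 + 0.29·π_3
Solving with the normalization constraint gives π = (0.3262, 0.3130, 0.3609).
So the stationary probability of Brand B is 0.3130.

0.3130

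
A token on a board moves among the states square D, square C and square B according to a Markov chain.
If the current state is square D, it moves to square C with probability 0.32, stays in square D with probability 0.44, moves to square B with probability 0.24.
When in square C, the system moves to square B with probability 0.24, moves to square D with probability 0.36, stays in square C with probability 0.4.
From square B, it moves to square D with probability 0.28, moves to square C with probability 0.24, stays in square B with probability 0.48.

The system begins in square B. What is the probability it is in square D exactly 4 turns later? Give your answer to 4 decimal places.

Propagate the distribution vector 4 turns from square B.
After 0 turns: (0.0000, 0.0000, 1.0000)
After 1 turn: (0.2800, 0.2400, 0.4800)
After 2 turns: (0.3440, 0.3008, 0.3552)
After 3 turns: (0.3591, 0.3156, 0.3252)
After 4 turns: (0.3627, 0.3192, 0.3181)
P(in square D after 4 turns) = 0.3627

0.3627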